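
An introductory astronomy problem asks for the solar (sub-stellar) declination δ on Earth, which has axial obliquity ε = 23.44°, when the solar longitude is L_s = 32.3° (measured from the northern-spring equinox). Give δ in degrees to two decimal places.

sin δ = sin ε · sin L_s = sin 23.44° × sin 32.3° = 0.212559.
δ = arcsin(0.212559) = +12.27°.

δ = +12.27°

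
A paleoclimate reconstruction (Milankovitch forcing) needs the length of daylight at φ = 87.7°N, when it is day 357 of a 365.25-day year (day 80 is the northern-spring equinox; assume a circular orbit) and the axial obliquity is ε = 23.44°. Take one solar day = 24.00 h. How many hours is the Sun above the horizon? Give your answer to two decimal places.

Solar longitude: λ_s = 360° × (357 − 80)/365.25 = 273.018°.
sin δ = sin 23.44° × sin 273.018° = -0.39724, so δ = -23.406°.
cos H₀ = −tan φ · tan δ = 10.7771 ≥ 1, so the Sun never rises (polar night) and H₀ = 0.
Daylight = 2H₀/(2π) × 24.00 h = (0.0000/π) × 24.00 = 0.00 h.

0.00 h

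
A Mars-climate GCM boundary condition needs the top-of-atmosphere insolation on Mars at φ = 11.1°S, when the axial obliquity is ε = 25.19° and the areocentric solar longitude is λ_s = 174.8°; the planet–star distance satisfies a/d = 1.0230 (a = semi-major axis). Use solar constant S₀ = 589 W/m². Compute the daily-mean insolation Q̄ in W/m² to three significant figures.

Q̄ ≈ 190 W/m²

sin δ = sin 25.19° × sin 174.8° = 0.03858, so δ = +2.211°.
cos H₀ = −tan(-11.1°) tan(+2.211°) = 0.0076, H₀ = 1.5632 rad.
Bracket: H₀ sin φ sin δ + cos φ cos δ sin H₀ = 1.5632×-0.19252×0.03858 + 0.98129×0.99926×0.99997 = -0.011611 + 0.980534 = 0.968923.
Inverse-square distance factor (a/d)² = 1.0230² = 1.046529.
Q̄ = (S₀/π) × 1.046529 × [bracket] = (589/π) × 1.046529 × 0.968923 = 190.1 W/m².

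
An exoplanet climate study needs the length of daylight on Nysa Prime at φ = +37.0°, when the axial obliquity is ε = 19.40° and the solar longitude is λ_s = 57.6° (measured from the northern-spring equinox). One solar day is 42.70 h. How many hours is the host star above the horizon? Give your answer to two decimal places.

24.37 h

Solar declination: sin δ = sin ε · sin λ_s = sin 19.40° × sin 57.6° = 0.28045, so δ = +16.287°.
cos H₀ = −tan φ · tan δ = −tan(+37.0°) × tan(+16.287°) = -0.2202, so H₀ = 1.7928 rad = 102.72°.
Daylight = 2H₀/(2π) × 42.70 h = (1.7928/π) × 42.70 = 24.37 h.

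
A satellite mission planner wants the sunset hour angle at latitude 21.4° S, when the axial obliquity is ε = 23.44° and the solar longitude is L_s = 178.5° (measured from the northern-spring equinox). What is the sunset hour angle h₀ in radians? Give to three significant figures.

Solar declination: sin δ = sin ε · sin L_s = sin 23.44° × sin 178.5° = 0.01041, so δ = +0.597°.
cos h₀ = −tan ϕ · tan δ = −tan(-21.4°) × tan(+0.597°) = 0.0041, so h₀ = 1.5667 rad = 89.77°.

h₀ = 1.57 rad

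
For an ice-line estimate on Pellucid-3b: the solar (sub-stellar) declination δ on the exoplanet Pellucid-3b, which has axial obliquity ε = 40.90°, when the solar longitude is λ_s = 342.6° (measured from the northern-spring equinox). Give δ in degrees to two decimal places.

δ = -11.29°

sin δ = sin ε · sin λ_s = sin 40.90° × sin 342.6° = -0.195794.
δ = arcsin(-0.195794) = -11.29°.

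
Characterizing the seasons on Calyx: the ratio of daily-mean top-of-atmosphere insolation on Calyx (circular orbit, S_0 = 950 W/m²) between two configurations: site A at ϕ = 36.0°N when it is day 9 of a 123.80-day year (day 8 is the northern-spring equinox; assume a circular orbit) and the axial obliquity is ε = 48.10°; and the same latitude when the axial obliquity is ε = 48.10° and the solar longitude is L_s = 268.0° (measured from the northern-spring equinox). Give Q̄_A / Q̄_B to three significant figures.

Q̄_A / Q̄_B ≈ 19.6

— Configuration A (ϕ=+36.0°):
Solar longitude: L_s = 360° × (9 − 8)/123.80 = 2.908°.
sin δ = sin 48.10° × sin 2.908° = 0.03776, so δ = +2.164°.
cos h₀ = −tan(+36.0°) tan(+2.164°) = -0.0275, h₀ = 1.5983 rad.
Bracket: h₀ sin ϕ sin δ + cos ϕ cos δ sin h₀ = 1.5983×0.58779×0.03776 + 0.80902×0.99929×0.99962 = 0.035474 + 0.808138 = 0.843612.
Q̄ = (S_0/π) × [bracket] = (950/π) × 0.843612 = 255.10 W/m².
— Configuration B (ϕ=+36.0°):
Solar declination: sin δ = sin ε · sin L_s = sin 48.10° × sin 268.0° = -0.74386, so δ = -48.061°.
cos h₀ = −tan(+36.0°) tan(-48.061°) = 0.8086, h₀ = 0.6290 rad.
Bracket: h₀ sin ϕ sin δ + cos ϕ cos δ sin h₀ = 0.6290×0.58779×-0.74386 + 0.80902×0.66834×0.58830 = -0.275020 + 0.318094 = 0.043074.
Q̄ = (S_0/π) × [bracket] = (950/π) × 0.043074 = 13.025 W/m².
Ratio Q̄_A / Q̄_B = 255.10 / 13.025 = 19.59.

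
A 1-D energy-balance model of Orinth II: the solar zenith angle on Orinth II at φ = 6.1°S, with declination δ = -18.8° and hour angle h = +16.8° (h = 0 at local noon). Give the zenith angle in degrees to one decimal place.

θ_z = 20.7°

cos θ_z = sin φ sin δ + cos φ cos δ cos h = 0.034245 + 0.901115 = 0.935360.
θ_z = arccos(0.935360) = 20.7°.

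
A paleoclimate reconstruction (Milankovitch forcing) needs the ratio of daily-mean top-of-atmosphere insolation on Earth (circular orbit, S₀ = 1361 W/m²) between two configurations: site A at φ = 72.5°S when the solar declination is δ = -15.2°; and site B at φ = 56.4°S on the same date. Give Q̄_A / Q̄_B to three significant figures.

— Configuration A (φ=-72.5°):
cos H₀ = −tan(-72.5°) tan(-15.200°) = -0.8617, H₀ = 2.6094 rad.
Bracket: H₀ sin φ sin δ + cos φ cos δ sin H₀ = 2.6094×-0.95372×-0.26219 + 0.30071×0.96502×0.50741 = 0.652496 + 0.147246 = 0.799742.
Q̄ = (S₀/π) × [bracket] = (1361/π) × 0.799742 = 346.46 W/m².
— Configuration B (φ=-56.4°):
cos H₀ = −tan(-56.4°) tan(-15.200°) = -0.4089, H₀ = 1.9921 rad.
Bracket: H₀ sin φ sin δ + cos φ cos δ sin H₀ = 1.9921×-0.83292×-0.26219 + 0.55339×0.96502×0.91256 = 0.435041 + 0.487337 = 0.922378.
Q̄ = (S₀/π) × [bracket] = (1361/π) × 0.922378 = 399.59 W/m².
Ratio Q̄_A / Q̄_B = 346.46 / 399.59 = 0.8670.

Q̄_A / Q̄_B ≈ 0.867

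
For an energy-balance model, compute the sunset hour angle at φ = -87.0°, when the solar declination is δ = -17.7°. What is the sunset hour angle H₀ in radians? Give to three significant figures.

Sunrise equation: cos H₀ = −tan φ · tan δ = -6.0896 ≤ −1, so the Sun never sets (polar day) and H₀ = π.

H₀ = 3.14 rad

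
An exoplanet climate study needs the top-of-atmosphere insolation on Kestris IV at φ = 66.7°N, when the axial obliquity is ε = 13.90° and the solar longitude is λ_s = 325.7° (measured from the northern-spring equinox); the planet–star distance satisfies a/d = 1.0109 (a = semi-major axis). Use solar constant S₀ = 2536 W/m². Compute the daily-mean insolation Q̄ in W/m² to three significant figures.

Q̄ ≈ 179 W/m²

Solar declination: sin δ = sin ε · sin λ_s = sin 13.90° × sin 325.7° = -0.13537, so δ = -7.780°.
cos H₀ = −tan(+66.7°) tan(-7.780°) = 0.3173, H₀ = 1.2480 rad.
Bracket: H₀ sin φ sin δ + cos φ cos δ sin H₀ = 1.2480×0.91845×-0.13537 + 0.39555×0.99079×0.94834 = -0.155165 + 0.371661 = 0.216496.
Inverse-square distance factor (a/d)² = 1.0109² = 1.021919.
Q̄ = (S₀/π) × 1.021919 × [bracket] = (2536/π) × 1.021919 × 0.216496 = 178.6 W/m².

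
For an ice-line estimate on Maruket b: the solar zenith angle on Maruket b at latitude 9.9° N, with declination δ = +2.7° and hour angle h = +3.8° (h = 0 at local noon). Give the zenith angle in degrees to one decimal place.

θ_z = 8.1°

cos θ_z = sin ϕ sin δ + cos ϕ cos δ cos h = 0.008099 + 0.981852 = 0.989951.
θ_z = arccos(0.989951) = 8.1°.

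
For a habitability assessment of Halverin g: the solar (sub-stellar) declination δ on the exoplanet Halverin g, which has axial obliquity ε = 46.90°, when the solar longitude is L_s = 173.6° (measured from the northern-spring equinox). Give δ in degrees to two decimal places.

δ = +4.67°

sin δ = sin ε · sin L_s = sin 46.90° × sin 173.6° = 0.081390.
δ = arcsin(0.081390) = +4.67°.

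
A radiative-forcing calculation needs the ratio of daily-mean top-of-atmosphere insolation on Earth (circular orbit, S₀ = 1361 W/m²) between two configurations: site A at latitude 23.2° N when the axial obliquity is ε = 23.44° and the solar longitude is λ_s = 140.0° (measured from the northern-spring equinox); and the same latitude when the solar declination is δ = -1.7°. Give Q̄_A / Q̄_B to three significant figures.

— Configuration A (φ=+23.2°):
Solar declination: sin δ = sin ε · sin λ_s = sin 23.44° × sin 140.0° = 0.25569, so δ = +14.815°.
cos H₀ = −tan(+23.2°) tan(+14.815°) = -0.1134, H₀ = 1.6844 rad.
Bracket: H₀ sin φ sin δ + cos φ cos δ sin H₀ = 1.6844×0.39394×0.25569 + 0.91914×0.96676×0.99355 = 0.169664 + 0.882856 = 1.052520.
Q̄ = (S₀/π) × [bracket] = (1361/π) × 1.052520 = 455.97 W/m².
— Configuration B (φ=+23.2°):
cos H₀ = −tan(+23.2°) tan(-1.700°) = 0.0127, H₀ = 1.5581 rad.
Bracket: H₀ sin φ sin δ + cos φ cos δ sin H₀ = 1.5581×0.39394×-0.02967 + 0.91914×0.99956×0.99992 = -0.018211 + 0.918662 = 0.900451.
Q̄ = (S₀/π) × [bracket] = (1361/π) × 0.900451 = 390.09 W/m².
Ratio Q̄_A / Q̄_B = 455.97 / 390.09 = 1.169.

Q̄_A / Q̄_B ≈ 1.17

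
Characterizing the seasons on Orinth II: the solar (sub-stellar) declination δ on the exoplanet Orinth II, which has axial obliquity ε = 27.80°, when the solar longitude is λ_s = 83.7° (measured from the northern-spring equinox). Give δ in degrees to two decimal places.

δ = +27.62°

sin δ = sin ε · sin λ_s = sin 27.80° × sin 83.7° = 0.463570.
δ = arcsin(0.463570) = +27.62°.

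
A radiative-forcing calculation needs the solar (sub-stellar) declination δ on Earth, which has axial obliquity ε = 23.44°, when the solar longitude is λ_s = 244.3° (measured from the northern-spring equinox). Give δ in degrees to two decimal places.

sin δ = sin ε · sin λ_s = sin 23.44° × sin 244.3° = -0.358438.
δ = arcsin(-0.358438) = -21.00°.

δ = -21.00°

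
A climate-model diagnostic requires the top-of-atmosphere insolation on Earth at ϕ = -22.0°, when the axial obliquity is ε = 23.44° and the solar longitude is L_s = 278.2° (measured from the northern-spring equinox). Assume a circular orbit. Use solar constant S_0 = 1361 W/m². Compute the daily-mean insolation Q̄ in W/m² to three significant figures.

Solar declination: sin δ = sin ε · sin L_s = sin 23.44° × sin 278.2° = -0.39372, so δ = -23.186°.
cos h₀ = −tan(-22.0°) tan(-23.186°) = -0.1731, h₀ = 1.7447 rad.
Bracket: h₀ sin ϕ sin δ + cos ϕ cos δ sin h₀ = 1.7447×-0.37461×-0.39372 + 0.92718×0.91923×0.98491 = 0.257328 + 0.839431 = 1.096759.
Q̄ = (S_0/π) × [bracket] = (1361/π) × 1.096759 = 475.1 W/m².

Q̄ ≈ 475 W/m²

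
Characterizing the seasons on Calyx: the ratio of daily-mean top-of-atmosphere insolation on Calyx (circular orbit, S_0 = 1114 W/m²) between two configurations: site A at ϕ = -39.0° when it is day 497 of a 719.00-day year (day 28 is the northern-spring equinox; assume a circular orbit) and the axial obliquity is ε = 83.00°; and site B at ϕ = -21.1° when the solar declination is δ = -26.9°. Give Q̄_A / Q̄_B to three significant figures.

— Configuration A (ϕ=-39.0°):
Solar longitude: L_s = 360° × (497 − 28)/719.00 = 234.826°.
sin δ = sin 83.00° × sin 234.826° = -0.81132, so δ = -54.225°.
cos h₀ = −tan(-39.0°) tan(-54.225°) = -1.1238 ≤ −1 ⇒ polar day, h₀ = π.
Bracket: h₀ sin ϕ sin δ + cos ϕ cos δ sin h₀ = 3.1416×-0.62932×-0.81132 + 0.77715×0.58461×0.00000 = 1.604038 + 0.000000 = 1.604038.
Q̄ = (S_0/π) × [bracket] = (1114/π) × 1.604038 = 568.79 W/m².
— Configuration B (ϕ=-21.1°):
cos h₀ = −tan(-21.1°) tan(-26.900°) = -0.1958, h₀ = 1.7678 rad.
Bracket: h₀ sin ϕ sin δ + cos ϕ cos δ sin h₀ = 1.7678×-0.36000×-0.45243 + 0.93295×0.89180×0.98065 = 0.287930 + 0.815906 = 1.103836.
Q̄ = (S_0/π) × [bracket] = (1114/π) × 1.103836 = 391.42 W/m².
Ratio Q̄_A / Q̄_B = 568.79 / 391.42 = 1.453.

Q̄_A / Q̄_B ≈ 1.45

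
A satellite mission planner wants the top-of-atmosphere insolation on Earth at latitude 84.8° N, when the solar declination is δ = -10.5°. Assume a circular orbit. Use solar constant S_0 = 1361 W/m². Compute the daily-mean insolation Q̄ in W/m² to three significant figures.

cos h₀ = −tan(+84.8°) tan(-10.500°) = 2.0365 ≥ 1 ⇒ polar night, h₀ = 0 and Q̄ = 0.

Q̄ ≈ 0.00 W/m²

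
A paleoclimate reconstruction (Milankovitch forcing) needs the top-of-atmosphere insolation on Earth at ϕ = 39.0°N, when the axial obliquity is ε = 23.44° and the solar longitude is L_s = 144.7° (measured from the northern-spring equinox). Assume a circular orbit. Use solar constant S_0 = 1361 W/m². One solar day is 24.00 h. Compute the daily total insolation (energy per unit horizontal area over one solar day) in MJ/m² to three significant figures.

37.3 MJ/m²

Solar declination: sin δ = sin ε · sin L_s = sin 23.44° × sin 144.7° = 0.22987, so δ = +13.289°.
cos h₀ = −tan(+39.0°) tan(+13.289°) = -0.1913, h₀ = 1.7632 rad.
Bracket: h₀ sin ϕ sin δ + cos ϕ cos δ sin h₀ = 1.7632×0.62932×0.22987 + 0.77715×0.97322×0.98154 = 0.255068 + 0.742376 = 0.997444.
Q̄ = (S_0/π) × [bracket] = (1361/π) × 0.997444 = 432.11 W/m².
Daily total = Q̄ × 24.00 h × 3600 s/h = 432.11 × 24.00 × 3600 / 10⁶ = 37.33 MJ/m².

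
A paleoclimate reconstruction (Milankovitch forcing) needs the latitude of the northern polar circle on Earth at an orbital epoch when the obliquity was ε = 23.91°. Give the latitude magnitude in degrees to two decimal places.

The polar circle is the lowest latitude that experiences at least one full rotation of continuous daylight at the northern-summer solstice; it lies at |φ| = 90° − ε = 90° − 23.91° = 66.09°.

66.09°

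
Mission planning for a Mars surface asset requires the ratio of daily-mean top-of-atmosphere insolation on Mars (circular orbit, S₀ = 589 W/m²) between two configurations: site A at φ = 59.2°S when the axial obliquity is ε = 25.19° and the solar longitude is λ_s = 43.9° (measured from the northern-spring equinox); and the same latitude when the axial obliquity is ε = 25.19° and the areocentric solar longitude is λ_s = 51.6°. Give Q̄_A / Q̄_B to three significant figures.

— Configuration A (φ=-59.2°):
Solar declination: sin δ = sin ε · sin λ_s = sin 25.19° × sin 43.9° = 0.29513, so δ = +17.165°.
cos H₀ = −tan(-59.2°) tan(+17.165°) = 0.5182, H₀ = 1.0261 rad.
Bracket: H₀ sin φ sin δ + cos φ cos δ sin H₀ = 1.0261×-0.85896×0.29513 + 0.51204×0.95546×0.85528 = -0.260121 + 0.418432 = 0.158311.
Q̄ = (S₀/π) × [bracket] = (589/π) × 0.158311 = 29.681 W/m².
— Configuration B (φ=-59.2°):
sin δ = sin 25.19° × sin 51.6° = 0.33356, so δ = +19.485°.
cos H₀ = −tan(-59.2°) tan(+19.485°) = 0.5935, H₀ = 0.9353 rad.
Bracket: H₀ sin φ sin δ + cos φ cos δ sin H₀ = 0.9353×-0.85896×0.33356 + 0.51204×0.94273×0.80481 = -0.267977 + 0.388494 = 0.120517.
Q̄ = (S₀/π) × [bracket] = (589/π) × 0.120517 = 22.595 W/m².
Ratio Q̄_A / Q̄_B = 29.681 / 22.595 = 1.314.

Q̄_A / Q̄_B ≈ 1.31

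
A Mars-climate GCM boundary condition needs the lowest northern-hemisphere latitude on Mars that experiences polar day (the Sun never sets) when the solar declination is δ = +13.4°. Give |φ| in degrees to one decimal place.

|φ| = 76.6°

Polar day requires cos H₀ = −tan φ tan δ ≤ −1, i.e. tan φ tan δ ≥ 1.
The boundary is |tan φ| · |tan δ| = 1, so |φ| = 90° − |δ| = 90° − 13.4° = 76.6° in the northern hemisphere.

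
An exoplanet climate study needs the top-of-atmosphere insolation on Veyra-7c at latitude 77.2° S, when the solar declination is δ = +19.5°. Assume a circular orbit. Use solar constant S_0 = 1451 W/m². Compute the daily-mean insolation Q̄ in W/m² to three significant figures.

Q̄ ≈ 0.00 W/m²

cos h₀ = −tan(-77.2°) tan(+19.500°) = 1.5587 ≥ 1 ⇒ polar night, h₀ = 0 and Q̄ = 0.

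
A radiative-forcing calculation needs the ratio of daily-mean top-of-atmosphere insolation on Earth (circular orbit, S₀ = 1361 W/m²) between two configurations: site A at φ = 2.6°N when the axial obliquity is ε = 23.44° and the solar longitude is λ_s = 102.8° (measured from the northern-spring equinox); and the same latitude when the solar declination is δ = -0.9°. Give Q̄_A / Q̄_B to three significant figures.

— Configuration A (φ=+2.6°):
Solar declination: sin δ = sin ε · sin λ_s = sin 23.44° × sin 102.8° = 0.38790, so δ = +22.824°.
cos H₀ = −tan(+2.6°) tan(+22.824°) = -0.0191, H₀ = 1.5899 rad.
Bracket: H₀ sin φ sin δ + cos φ cos δ sin H₀ = 1.5899×0.04536×0.38790 + 0.99897×0.92170×0.99982 = 0.027975 + 0.920585 = 0.948560.
Q̄ = (S₀/π) × [bracket] = (1361/π) × 0.948560 = 410.93 W/m².
— Configuration B (φ=+2.6°):
cos H₀ = −tan(+2.6°) tan(-0.900°) = 0.0007, H₀ = 1.5701 rad.
Bracket: H₀ sin φ sin δ + cos φ cos δ sin H₀ = 1.5701×0.04536×-0.01571 + 0.99897×0.99988×1.00000 = -0.001119 + 0.998850 = 0.997731.
Q̄ = (S₀/π) × [bracket] = (1361/π) × 0.997731 = 432.24 W/m².
Ratio Q̄_A / Q̄_B = 410.93 / 432.24 = 0.9507.

Q̄_A / Q̄_B ≈ 0.951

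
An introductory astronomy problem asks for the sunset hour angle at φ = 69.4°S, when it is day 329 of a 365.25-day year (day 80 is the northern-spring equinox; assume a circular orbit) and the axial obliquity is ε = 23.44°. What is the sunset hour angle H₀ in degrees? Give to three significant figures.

Solar longitude: λ_s = 360° × (329 − 80)/365.25 = 245.421°.
sin δ = sin 23.44° × sin 245.421° = -0.36174, so δ = -21.207°.
Sunrise equation: cos H₀ = −tan φ · tan δ = -1.0323 ≤ −1, so the Sun never sets (polar day) and H₀ = π.

H₀ = 180°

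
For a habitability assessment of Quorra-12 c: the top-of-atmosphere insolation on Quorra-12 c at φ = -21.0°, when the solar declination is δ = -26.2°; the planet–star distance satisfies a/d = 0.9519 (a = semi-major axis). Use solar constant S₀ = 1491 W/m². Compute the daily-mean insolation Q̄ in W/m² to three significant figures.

Q̄ ≈ 474 W/m²

cos H₀ = −tan(-21.0°) tan(-26.200°) = -0.1889, H₀ = 1.7608 rad.
Bracket: H₀ sin φ sin δ + cos φ cos δ sin H₀ = 1.7608×-0.35837×-0.44151 + 0.93358×0.89726×0.98200 = 0.278601 + 0.822586 = 1.101187.
Inverse-square distance factor (a/d)² = 0.9519² = 0.906114.
Q̄ = (S₀/π) × 0.906114 × [bracket] = (1491/π) × 0.906114 × 1.101187 = 473.6 W/m².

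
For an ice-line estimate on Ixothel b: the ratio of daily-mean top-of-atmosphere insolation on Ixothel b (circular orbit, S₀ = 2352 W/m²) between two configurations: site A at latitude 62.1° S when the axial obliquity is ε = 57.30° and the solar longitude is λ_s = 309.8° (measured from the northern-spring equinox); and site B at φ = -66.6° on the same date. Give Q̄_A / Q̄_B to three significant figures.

Q̄_A / Q̄_B ≈ 0.963

— Configuration A (φ=-62.1°):
Solar declination: sin δ = sin ε · sin λ_s = sin 57.30° × sin 309.8° = -0.64652, so δ = -40.280°.
cos H₀ = −tan(-62.1°) tan(-40.280°) = -1.6006 ≤ −1 ⇒ polar day, H₀ = π.
Bracket: H₀ sin φ sin δ + cos φ cos δ sin H₀ = 3.1416×-0.88377×-0.64652 + 0.46793×0.76290×0.00000 = 1.795032 + 0.000000 = 1.795032.
Q̄ = (S₀/π) × [bracket] = (2352/π) × 1.795032 = 1343.9 W/m².
— Configuration B (φ=-66.6°):
cos H₀ = −tan(-66.6°) tan(-40.280°) = -1.9583 ≤ −1 ⇒ polar day, H₀ = π.
Bracket: H₀ sin φ sin δ + cos φ cos δ sin H₀ = 3.1416×-0.91775×-0.64652 + 0.39715×0.76290×0.00000 = 1.864049 + 0.000000 = 1.864049.
Q̄ = (S₀/π) × [bracket] = (2352/π) × 1.864049 = 1395.5 W/m².
Ratio Q̄_A / Q̄_B = 1343.9 / 1395.5 = 0.9630.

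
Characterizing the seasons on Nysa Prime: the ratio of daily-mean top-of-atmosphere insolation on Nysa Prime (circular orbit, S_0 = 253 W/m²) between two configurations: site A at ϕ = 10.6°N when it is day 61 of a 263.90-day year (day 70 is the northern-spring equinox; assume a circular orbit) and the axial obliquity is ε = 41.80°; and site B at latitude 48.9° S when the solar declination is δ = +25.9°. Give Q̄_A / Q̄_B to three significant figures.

— Configuration A (ϕ=+10.6°):
Solar longitude: L_s = 360° × (61 − 70)/263.90 = -12.277°, i.e. -12.277° + 360° = 347.723°.
sin δ = sin 41.80° × sin 347.723° = -0.14173, so δ = -8.148°.
cos h₀ = −tan(+10.6°) tan(-8.148°) = 0.0268, h₀ = 1.5440 rad.
Bracket: h₀ sin ϕ sin δ + cos ϕ cos δ sin h₀ = 1.5440×0.18395×-0.14173 + 0.98294×0.98990×0.99964 = -0.040254 + 0.972662 = 0.932408.
Q̄ = (S_0/π) × [bracket] = (253/π) × 0.932408 = 75.089 W/m².
— Configuration B (ϕ=-48.9°):
cos h₀ = −tan(-48.9°) tan(+25.900°) = 0.5566, h₀ = 0.9805 rad.
Bracket: h₀ sin ϕ sin δ + cos ϕ cos δ sin h₀ = 0.9805×-0.75356×0.43680 + 0.65738×0.89956×0.83076 = -0.322736 + 0.491272 = 0.168536.
Q̄ = (S_0/π) × [bracket] = (253/π) × 0.168536 = 13.573 W/m².
Ratio Q̄_A / Q̄_B = 75.089 / 13.573 = 5.532.

Q̄_A / Q̄_B ≈ 5.53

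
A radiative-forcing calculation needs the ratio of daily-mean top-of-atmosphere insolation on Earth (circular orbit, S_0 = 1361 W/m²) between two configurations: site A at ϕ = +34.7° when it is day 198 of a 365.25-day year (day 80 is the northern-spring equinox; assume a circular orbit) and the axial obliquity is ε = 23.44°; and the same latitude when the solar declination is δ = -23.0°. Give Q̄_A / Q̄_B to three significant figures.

Q̄_A / Q̄_B ≈ 2.53

— Configuration A (ϕ=+34.7°):
Solar longitude: L_s = 360° × (198 − 80)/365.25 = 116.304°.
sin δ = sin 23.44° × sin 116.304° = 0.35660, so δ = +20.892°.
cos h₀ = −tan(+34.7°) tan(+20.892°) = -0.2643, h₀ = 1.8383 rad.
Bracket: h₀ sin ϕ sin δ + cos ϕ cos δ sin h₀ = 1.8383×0.56928×0.35660 + 0.82214×0.93426×0.96444 = 0.373185 + 0.740779 = 1.113964.
Q̄ = (S_0/π) × [bracket] = (1361/π) × 1.113964 = 482.59 W/m².
— Configuration B (ϕ=+34.7°):
cos h₀ = −tan(+34.7°) tan(-23.000°) = 0.2939, h₀ = 1.2725 rad.
Bracket: h₀ sin ϕ sin δ + cos ϕ cos δ sin h₀ = 1.2725×0.56928×-0.39073 + 0.82214×0.92050×0.95583 = -0.283048 + 0.723353 = 0.440305.
Q̄ = (S_0/π) × [bracket] = (1361/π) × 0.440305 = 190.75 W/m².
Ratio Q̄_A / Q̄_B = 482.59 / 190.75 = 2.530.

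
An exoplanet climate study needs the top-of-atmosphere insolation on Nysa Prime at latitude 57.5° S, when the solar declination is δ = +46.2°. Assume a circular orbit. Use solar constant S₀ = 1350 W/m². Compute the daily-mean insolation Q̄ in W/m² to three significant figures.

Q̄ ≈ 0.00 W/m²

cos H₀ = −tan(-57.5°) tan(+46.200°) = 1.6369 ≥ 1 ⇒ polar night, H₀ = 0 and Q̄ = 0.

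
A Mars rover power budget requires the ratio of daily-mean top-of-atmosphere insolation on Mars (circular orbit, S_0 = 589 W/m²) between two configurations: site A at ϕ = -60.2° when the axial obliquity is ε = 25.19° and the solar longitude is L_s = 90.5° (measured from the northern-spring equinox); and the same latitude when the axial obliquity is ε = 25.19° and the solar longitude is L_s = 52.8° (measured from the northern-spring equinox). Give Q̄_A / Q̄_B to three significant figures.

Q̄_A / Q̄_B ≈ 0.319

— Configuration A (ϕ=-60.2°):
Solar declination: sin δ = sin ε · sin L_s = sin 25.19° × sin 90.5° = 0.42561, so δ = +25.189°.
cos h₀ = −tan(-60.2°) tan(+25.189°) = 0.8212, h₀ = 0.6072 rad.
Bracket: h₀ sin ϕ sin δ + cos ϕ cos δ sin h₀ = 0.6072×-0.86777×0.42561 + 0.49697×0.90491×0.57058 = -0.224258 + 0.256597 = 0.032339.
Q̄ = (S_0/π) × [bracket] = (589/π) × 0.032339 = 6.0631 W/m².
— Configuration B (ϕ=-60.2°):
Solar declination: sin δ = sin ε · sin L_s = sin 25.19° × sin 52.8° = 0.33902, so δ = +19.817°.
cos h₀ = −tan(-60.2°) tan(+19.817°) = 0.6292, h₀ = 0.8902 rad.
Bracket: h₀ sin ϕ sin δ + cos ϕ cos δ sin h₀ = 0.8902×-0.86777×0.33902 + 0.49697×0.94078×0.77722 = -0.261889 + 0.363381 = 0.101492.
Q̄ = (S_0/π) × [bracket] = (589/π) × 0.101492 = 19.028 W/m².
Ratio Q̄_A / Q̄_B = 6.0631 / 19.028 = 0.3186.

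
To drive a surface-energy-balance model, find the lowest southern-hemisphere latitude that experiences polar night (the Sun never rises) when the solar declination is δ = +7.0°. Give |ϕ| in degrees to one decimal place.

|ϕ| = 83.0°

Polar night requires cos h₀ = −tan ϕ tan δ ≥ 1, i.e. tan ϕ tan δ ≤ −1.
The boundary is |tan ϕ| · |tan δ| = 1, so |ϕ| = 90° − |δ| = 90° − 7.0° = 83.0° in the southern hemisphere.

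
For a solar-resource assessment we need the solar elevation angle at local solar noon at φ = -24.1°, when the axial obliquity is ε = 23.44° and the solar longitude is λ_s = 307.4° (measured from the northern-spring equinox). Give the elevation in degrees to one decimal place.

84.3°

Solar declination: sin δ = sin ε · sin λ_s = sin 23.44° × sin 307.4° = -0.31601, so δ = -18.422°.
At local noon the hour angle is zero, so the zenith angle equals |φ − δ| = |-24.1° − (-18.422°)| = 5.678°.
Elevation = 90° − 5.678° = 84.3°.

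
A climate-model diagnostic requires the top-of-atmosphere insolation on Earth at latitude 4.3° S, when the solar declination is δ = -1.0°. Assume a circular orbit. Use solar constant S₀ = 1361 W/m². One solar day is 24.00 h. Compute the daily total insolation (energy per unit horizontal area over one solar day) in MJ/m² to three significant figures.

cos H₀ = −tan(-4.3°) tan(-1.000°) = -0.0013, H₀ = 1.5721 rad.
Bracket: H₀ sin φ sin δ + cos φ cos δ sin H₀ = 1.5721×-0.07498×-0.01745 + 0.99719×0.99985×1.00000 = 0.002057 + 0.997040 = 0.999097.
Q̄ = (S₀/π) × [bracket] = (1361/π) × 0.999097 = 432.83 W/m².
Daily total = Q̄ × 24.00 h × 3600 s/h = 432.83 × 24.00 × 3600 / 10⁶ = 37.40 MJ/m².

37.4 MJ/m²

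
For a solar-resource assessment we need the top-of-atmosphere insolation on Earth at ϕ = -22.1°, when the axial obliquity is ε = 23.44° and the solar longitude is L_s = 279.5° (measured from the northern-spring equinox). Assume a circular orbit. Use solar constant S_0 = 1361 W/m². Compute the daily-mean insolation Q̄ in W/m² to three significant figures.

Solar declination: sin δ = sin ε · sin L_s = sin 23.44° × sin 279.5° = -0.39233, so δ = -23.100°.
cos h₀ = −tan(-22.1°) tan(-23.100°) = -0.1732, h₀ = 1.7449 rad.
Bracket: h₀ sin ϕ sin δ + cos ϕ cos δ sin h₀ = 1.7449×-0.37622×-0.39233 + 0.92653×0.91982×0.98489 = 0.257551 + 0.839363 = 1.096914.
Q̄ = (S_0/π) × [bracket] = (1361/π) × 1.096914 = 475.2 W/m².

Q̄ ≈ 475 W/m²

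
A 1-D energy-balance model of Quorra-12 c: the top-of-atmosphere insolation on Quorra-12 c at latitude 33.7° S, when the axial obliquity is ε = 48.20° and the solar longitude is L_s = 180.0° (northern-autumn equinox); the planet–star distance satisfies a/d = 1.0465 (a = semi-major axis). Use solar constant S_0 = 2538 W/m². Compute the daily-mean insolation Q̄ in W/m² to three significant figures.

Solar declination: sin δ = sin ε · sin L_s = sin 48.20° × sin 180.0° = 0.00000, so δ = +0.000°.
cos h₀ = −tan(-33.7°) tan(+0.000°) = 0.0000, h₀ = 1.5708 rad.
Bracket: h₀ sin ϕ sin δ + cos ϕ cos δ sin h₀ = 1.5708×-0.55484×0.00000 + 0.83195×1.00000×1.00000 = -0.000000 + 0.831950 = 0.831950.
Inverse-square distance factor (a/d)² = 1.0465² = 1.095162.
Q̄ = (S_0/π) × 1.095162 × [bracket] = (2538/π) × 1.095162 × 0.831950 = 736.1 W/m².

Q̄ ≈ 736 W/m²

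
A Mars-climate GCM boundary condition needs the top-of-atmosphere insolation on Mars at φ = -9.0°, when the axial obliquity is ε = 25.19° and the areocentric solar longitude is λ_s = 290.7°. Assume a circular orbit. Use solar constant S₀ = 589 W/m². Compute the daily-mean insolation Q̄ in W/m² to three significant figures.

sin δ = sin 25.19° × sin 290.7° = -0.39814, so δ = -23.462°.
cos H₀ = −tan(-9.0°) tan(-23.462°) = -0.0687, H₀ = 1.6396 rad.
Bracket: H₀ sin φ sin δ + cos φ cos δ sin H₀ = 1.6396×-0.15643×-0.39814 + 0.98769×0.91732×0.99763 = 0.102116 + 0.903881 = 1.005997.
Q̄ = (S₀/π) × [bracket] = (589/π) × 1.005997 = 188.6 W/m².

Q̄ ≈ 189 W/m²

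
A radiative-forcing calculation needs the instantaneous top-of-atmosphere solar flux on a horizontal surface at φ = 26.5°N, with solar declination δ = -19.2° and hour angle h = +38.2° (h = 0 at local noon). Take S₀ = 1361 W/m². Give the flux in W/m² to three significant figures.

704 W/m²

cos θ_z = sin φ sin δ + cos φ cos δ cos h = -0.146740 + 0.664171 = 0.517431.
Flux = S₀ · cos θ_z = 1361 × 0.517431 = 704.2 W/m².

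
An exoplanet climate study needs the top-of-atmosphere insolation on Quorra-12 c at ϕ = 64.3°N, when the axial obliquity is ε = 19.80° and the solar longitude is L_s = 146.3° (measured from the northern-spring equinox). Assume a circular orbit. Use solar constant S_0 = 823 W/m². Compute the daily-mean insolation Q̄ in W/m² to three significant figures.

Q̄ ≈ 190 W/m²

Solar declination: sin δ = sin ε · sin L_s = sin 19.80° × sin 146.3° = 0.18795, so δ = +10.833°.
cos h₀ = −tan(+64.3°) tan(+10.833°) = -0.3976, h₀ = 1.9797 rad.
Bracket: h₀ sin ϕ sin δ + cos ϕ cos δ sin h₀ = 1.9797×0.90108×0.18795 + 0.43366×0.98218×0.91755 = 0.335278 + 0.390814 = 0.726092.
Q̄ = (S_0/π) × [bracket] = (823/π) × 0.726092 = 190.2 W/m².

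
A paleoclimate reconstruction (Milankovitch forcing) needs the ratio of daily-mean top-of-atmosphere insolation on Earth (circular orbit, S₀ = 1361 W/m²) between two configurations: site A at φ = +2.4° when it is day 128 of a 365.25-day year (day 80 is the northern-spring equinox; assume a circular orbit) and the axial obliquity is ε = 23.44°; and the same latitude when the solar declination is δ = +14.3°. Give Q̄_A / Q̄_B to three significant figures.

— Configuration A (φ=+2.4°):
Solar longitude: λ_s = 360° × (128 − 80)/365.25 = 47.310°.
sin δ = sin 23.44° × sin 47.310° = 0.29239, so δ = +17.001°.
cos H₀ = −tan(+2.4°) tan(+17.001°) = -0.0128, H₀ = 1.5836 rad.
Bracket: H₀ sin φ sin δ + cos φ cos δ sin H₀ = 1.5836×0.04188×0.29239 + 0.99912×0.95630×0.99992 = 0.019392 + 0.955382 = 0.974774.
Q̄ = (S₀/π) × [bracket] = (1361/π) × 0.974774 = 422.29 W/m².
— Configuration B (φ=+2.4°):
cos H₀ = −tan(+2.4°) tan(+14.300°) = -0.0107, H₀ = 1.5815 rad.
Bracket: H₀ sin φ sin δ + cos φ cos δ sin H₀ = 1.5815×0.04188×0.24700 + 0.99912×0.96902×0.99994 = 0.016360 + 0.968109 = 0.984469.
Q̄ = (S₀/π) × [bracket] = (1361/π) × 0.984469 = 426.49 W/m².
Ratio Q̄_A / Q̄_B = 422.29 / 426.49 = 0.9902.

Q̄_A / Q̄_B ≈ 0.990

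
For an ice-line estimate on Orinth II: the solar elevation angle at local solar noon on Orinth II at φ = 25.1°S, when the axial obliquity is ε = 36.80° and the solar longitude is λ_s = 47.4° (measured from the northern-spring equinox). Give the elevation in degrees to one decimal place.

38.7°

Solar declination: sin δ = sin ε · sin λ_s = sin 36.80° × sin 47.4° = 0.44094, so δ = +26.164°.
At local noon the hour angle is zero, so the zenith angle equals |φ − δ| = |-25.1° − (+26.164°)| = 51.264°.
Elevation = 90° − 51.264° = 38.7°.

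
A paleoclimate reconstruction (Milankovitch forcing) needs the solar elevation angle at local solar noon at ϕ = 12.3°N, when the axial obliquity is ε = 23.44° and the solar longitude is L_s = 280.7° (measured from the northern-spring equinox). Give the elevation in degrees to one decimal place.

54.7°

Solar declination: sin δ = sin ε · sin L_s = sin 23.44° × sin 280.7° = -0.39087, so δ = -23.009°.
At local noon the hour angle is zero, so the zenith angle equals |ϕ − δ| = |+12.3° − (-23.009°)| = 35.309°.
Elevation = 90° − 35.309° = 54.7°.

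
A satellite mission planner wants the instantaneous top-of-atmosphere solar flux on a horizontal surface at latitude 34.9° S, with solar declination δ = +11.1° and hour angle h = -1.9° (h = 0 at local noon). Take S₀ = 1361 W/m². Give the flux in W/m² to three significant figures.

cos θ_z = sin φ sin δ + cos φ cos δ cos h = -0.110151 + 0.804367 = 0.694216.
Flux = S₀ · cos θ_z = 1361 × 0.694216 = 944.8 W/m².

945 W/m²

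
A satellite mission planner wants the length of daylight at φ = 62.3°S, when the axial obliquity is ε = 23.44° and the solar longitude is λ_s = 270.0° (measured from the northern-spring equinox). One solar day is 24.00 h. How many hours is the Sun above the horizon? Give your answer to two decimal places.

Solar declination: sin δ = sin ε · sin λ_s = sin 23.44° × sin 270.0° = -0.39779, so δ = -23.440°.
cos H₀ = −tan φ · tan δ = −tan(-62.3°) × tan(-23.440°) = -0.8258, so H₀ = 2.5425 rad = 145.67°.
Daylight = 2H₀/(2π) × 24.00 h = (2.5425/π) × 24.00 = 19.42 h.

19.42 h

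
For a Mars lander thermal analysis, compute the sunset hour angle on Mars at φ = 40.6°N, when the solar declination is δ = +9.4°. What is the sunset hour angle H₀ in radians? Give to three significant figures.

cos H₀ = −tan φ · tan δ = −tan(+40.6°) × tan(+9.400°) = -0.1419, so H₀ = 1.7132 rad = 98.16°.

H₀ = 1.71 rad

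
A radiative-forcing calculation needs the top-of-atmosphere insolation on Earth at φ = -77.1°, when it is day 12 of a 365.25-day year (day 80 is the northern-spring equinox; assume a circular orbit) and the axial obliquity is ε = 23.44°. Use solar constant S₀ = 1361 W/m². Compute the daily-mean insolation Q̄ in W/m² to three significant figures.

Q̄ ≈ 486 W/m²

Solar longitude: λ_s = 360° × (12 − 80)/365.25 = -67.023°, i.e. -67.023° + 360° = 292.977°.
sin δ = sin 23.44° × sin 292.977° = -0.36623, so δ = -21.483°.
cos H₀ = −tan(-77.1°) tan(-21.483°) = -1.7184 ≤ −1 ⇒ polar day, H₀ = π.
Bracket: H₀ sin φ sin δ + cos φ cos δ sin H₀ = 3.1416×-0.97476×-0.36623 + 0.22325×0.93053×0.00000 = 1.121508 + 0.000000 = 1.121508.
Q̄ = (S₀/π) × [bracket] = (1361/π) × 1.121508 = 485.9 W/m².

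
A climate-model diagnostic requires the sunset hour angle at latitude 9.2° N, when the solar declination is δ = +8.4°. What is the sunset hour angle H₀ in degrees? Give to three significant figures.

cos H₀ = −tan φ · tan δ = −tan(+9.2°) × tan(+8.400°) = -0.0239, so H₀ = 1.5947 rad = 91.37°.

H₀ = 91.4°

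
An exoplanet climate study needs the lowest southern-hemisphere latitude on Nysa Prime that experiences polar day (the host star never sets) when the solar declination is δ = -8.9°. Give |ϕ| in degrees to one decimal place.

Polar day requires cos h₀ = −tan ϕ tan δ ≤ −1, i.e. tan ϕ tan δ ≥ 1.
The boundary is |tan ϕ| · |tan δ| = 1, so |ϕ| = 90° − |δ| = 90° − 8.9° = 81.1° in the southern hemisphere.

|ϕ| = 81.1°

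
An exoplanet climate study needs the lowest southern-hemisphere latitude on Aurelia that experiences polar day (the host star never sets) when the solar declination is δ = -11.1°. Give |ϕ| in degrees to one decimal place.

|ϕ| = 78.9°

Polar day requires cos h₀ = −tan ϕ tan δ ≤ −1, i.e. tan ϕ tan δ ≥ 1.
The boundary is |tan ϕ| · |tan δ| = 1, so |ϕ| = 90° − |δ| = 90° − 11.1° = 78.9° in the southern hemisphere.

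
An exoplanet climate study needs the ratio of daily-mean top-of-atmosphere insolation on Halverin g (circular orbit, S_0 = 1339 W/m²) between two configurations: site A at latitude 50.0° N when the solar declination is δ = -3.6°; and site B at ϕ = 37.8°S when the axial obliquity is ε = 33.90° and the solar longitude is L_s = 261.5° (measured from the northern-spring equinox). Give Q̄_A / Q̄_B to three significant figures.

Q̄_A / Q̄_B ≈ 0.444

— Configuration A (ϕ=+50.0°):
cos h₀ = −tan(+50.0°) tan(-3.600°) = 0.0750, h₀ = 1.4957 rad.
Bracket: h₀ sin ϕ sin δ + cos ϕ cos δ sin h₀ = 1.4957×0.76604×-0.06279 + 0.64279×0.99803×0.99719 = -0.071943 + 0.639721 = 0.567778.
Q̄ = (S_0/π) × [bracket] = (1339/π) × 0.567778 = 242.00 W/m².
— Configuration B (ϕ=-37.8°):
Solar declination: sin δ = sin ε · sin L_s = sin 33.90° × sin 261.5° = -0.55162, so δ = -33.478°.
cos h₀ = −tan(-37.8°) tan(-33.478°) = -0.5130, h₀ = 2.1095 rad.
Bracket: h₀ sin ϕ sin δ + cos ϕ cos δ sin h₀ = 2.1095×-0.61291×-0.55162 + 0.79016×0.83410×0.85840 = 0.713208 + 0.565748 = 1.278956.
Q̄ = (S_0/π) × [bracket] = (1339/π) × 1.278956 = 545.11 W/m².
Ratio Q̄_A / Q̄_B = 242.00 / 545.11 = 0.4439.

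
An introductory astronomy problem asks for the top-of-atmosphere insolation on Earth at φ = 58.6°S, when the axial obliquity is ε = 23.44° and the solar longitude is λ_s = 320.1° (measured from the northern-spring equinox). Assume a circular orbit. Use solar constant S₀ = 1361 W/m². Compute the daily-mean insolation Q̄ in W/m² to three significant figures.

Q̄ ≈ 387 W/m²

Solar declination: sin δ = sin ε · sin λ_s = sin 23.44° × sin 320.1° = -0.25516, so δ = -14.783°.
cos H₀ = −tan(-58.6°) tan(-14.783°) = -0.4323, H₀ = 2.0179 rad.
Bracket: H₀ sin φ sin δ + cos φ cos δ sin H₀ = 2.0179×-0.85355×-0.25516 + 0.52101×0.96690×0.90171 = 0.439482 + 0.454250 = 0.893732.
Q̄ = (S₀/π) × [bracket] = (1361/π) × 0.893732 = 387.2 W/m².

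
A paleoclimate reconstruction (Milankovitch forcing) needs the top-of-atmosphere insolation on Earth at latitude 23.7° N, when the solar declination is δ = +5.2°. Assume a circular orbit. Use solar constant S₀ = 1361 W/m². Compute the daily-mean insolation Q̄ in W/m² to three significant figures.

cos H₀ = −tan(+23.7°) tan(+5.200°) = -0.0399, H₀ = 1.6108 rad.
Bracket: H₀ sin φ sin δ + cos φ cos δ sin H₀ = 1.6108×0.40195×0.09063 + 0.91566×0.99588×0.99920 = 0.058679 + 0.911158 = 0.969837.
Q̄ = (S₀/π) × [bracket] = (1361/π) × 0.969837 = 420.2 W/m².

Q̄ ≈ 420 W/m²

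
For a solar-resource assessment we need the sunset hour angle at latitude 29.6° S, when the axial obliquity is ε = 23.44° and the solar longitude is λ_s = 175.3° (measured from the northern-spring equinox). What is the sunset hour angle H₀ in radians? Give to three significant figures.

H₀ = 1.55 rad

Solar declination: sin δ = sin ε · sin λ_s = sin 23.44° × sin 175.3° = 0.03259, so δ = +1.868°.
cos H₀ = −tan φ · tan δ = −tan(-29.6°) × tan(+1.868°) = 0.0185, so H₀ = 1.5523 rad = 88.94°.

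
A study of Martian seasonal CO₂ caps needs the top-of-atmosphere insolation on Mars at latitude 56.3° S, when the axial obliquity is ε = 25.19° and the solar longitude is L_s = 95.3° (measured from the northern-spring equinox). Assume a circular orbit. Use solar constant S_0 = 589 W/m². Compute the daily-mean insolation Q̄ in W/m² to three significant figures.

Solar declination: sin δ = sin ε · sin L_s = sin 25.19° × sin 95.3° = 0.42380, so δ = +25.075°.
cos h₀ = −tan(-56.3°) tan(+25.075°) = 0.7016, h₀ = 0.7932 rad.
Bracket: h₀ sin ϕ sin δ + cos ϕ cos δ sin h₀ = 0.7932×-0.83195×0.42380 + 0.55484×0.90575×0.71259 = -0.279667 + 0.358109 = 0.078442.
Q̄ = (S_0/π) × [bracket] = (589/π) × 0.078442 = 14.71 W/m².

Q̄ ≈ 14.7 W/m²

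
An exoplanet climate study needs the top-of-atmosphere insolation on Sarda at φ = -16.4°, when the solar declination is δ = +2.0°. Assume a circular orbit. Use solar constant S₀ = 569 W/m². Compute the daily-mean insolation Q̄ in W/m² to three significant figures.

cos H₀ = −tan(-16.4°) tan(+2.000°) = 0.0103, H₀ = 1.5605 rad.
Bracket: H₀ sin φ sin δ + cos φ cos δ sin H₀ = 1.5605×-0.28234×0.03490 + 0.95931×0.99939×0.99995 = -0.015377 + 0.958677 = 0.943300.
Q̄ = (S₀/π) × [bracket] = (569/π) × 0.943300 = 170.8 W/m².

Q̄ ≈ 171 W/m²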